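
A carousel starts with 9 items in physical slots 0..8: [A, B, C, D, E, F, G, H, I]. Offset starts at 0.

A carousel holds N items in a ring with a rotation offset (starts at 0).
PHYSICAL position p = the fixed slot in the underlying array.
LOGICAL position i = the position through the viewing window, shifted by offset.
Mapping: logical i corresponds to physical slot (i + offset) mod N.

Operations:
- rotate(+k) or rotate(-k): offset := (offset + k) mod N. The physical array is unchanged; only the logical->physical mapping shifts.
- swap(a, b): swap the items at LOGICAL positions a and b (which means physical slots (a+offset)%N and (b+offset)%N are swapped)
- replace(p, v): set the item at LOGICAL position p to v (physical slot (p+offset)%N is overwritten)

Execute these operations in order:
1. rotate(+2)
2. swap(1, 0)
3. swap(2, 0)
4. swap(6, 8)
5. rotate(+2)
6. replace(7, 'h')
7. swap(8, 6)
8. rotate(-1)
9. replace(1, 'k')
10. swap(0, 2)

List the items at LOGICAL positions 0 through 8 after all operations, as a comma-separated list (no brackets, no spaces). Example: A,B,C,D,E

Answer: F,k,I,G,H,B,A,C,h

Derivation:
After op 1 (rotate(+2)): offset=2, physical=[A,B,C,D,E,F,G,H,I], logical=[C,D,E,F,G,H,I,A,B]
After op 2 (swap(1, 0)): offset=2, physical=[A,B,D,C,E,F,G,H,I], logical=[D,C,E,F,G,H,I,A,B]
After op 3 (swap(2, 0)): offset=2, physical=[A,B,E,C,D,F,G,H,I], logical=[E,C,D,F,G,H,I,A,B]
After op 4 (swap(6, 8)): offset=2, physical=[A,I,E,C,D,F,G,H,B], logical=[E,C,D,F,G,H,B,A,I]
After op 5 (rotate(+2)): offset=4, physical=[A,I,E,C,D,F,G,H,B], logical=[D,F,G,H,B,A,I,E,C]
After op 6 (replace(7, 'h')): offset=4, physical=[A,I,h,C,D,F,G,H,B], logical=[D,F,G,H,B,A,I,h,C]
After op 7 (swap(8, 6)): offset=4, physical=[A,C,h,I,D,F,G,H,B], logical=[D,F,G,H,B,A,C,h,I]
After op 8 (rotate(-1)): offset=3, physical=[A,C,h,I,D,F,G,H,B], logical=[I,D,F,G,H,B,A,C,h]
After op 9 (replace(1, 'k')): offset=3, physical=[A,C,h,I,k,F,G,H,B], logical=[I,k,F,G,H,B,A,C,h]
After op 10 (swap(0, 2)): offset=3, physical=[A,C,h,F,k,I,G,H,B], logical=[F,k,I,G,H,B,A,C,h]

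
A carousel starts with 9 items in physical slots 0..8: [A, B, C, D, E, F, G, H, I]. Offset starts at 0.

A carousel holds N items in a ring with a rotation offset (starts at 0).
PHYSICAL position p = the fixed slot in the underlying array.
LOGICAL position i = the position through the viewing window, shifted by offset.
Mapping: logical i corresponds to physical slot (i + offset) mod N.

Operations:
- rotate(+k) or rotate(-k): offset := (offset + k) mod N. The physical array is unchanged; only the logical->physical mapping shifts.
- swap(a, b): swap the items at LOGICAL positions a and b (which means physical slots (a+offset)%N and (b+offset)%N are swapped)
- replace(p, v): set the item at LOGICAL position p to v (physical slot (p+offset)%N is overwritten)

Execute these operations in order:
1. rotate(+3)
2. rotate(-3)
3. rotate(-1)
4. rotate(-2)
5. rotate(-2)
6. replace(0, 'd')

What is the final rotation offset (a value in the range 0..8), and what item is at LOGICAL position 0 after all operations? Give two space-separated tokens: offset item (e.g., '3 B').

After op 1 (rotate(+3)): offset=3, physical=[A,B,C,D,E,F,G,H,I], logical=[D,E,F,G,H,I,A,B,C]
After op 2 (rotate(-3)): offset=0, physical=[A,B,C,D,E,F,G,H,I], logical=[A,B,C,D,E,F,G,H,I]
After op 3 (rotate(-1)): offset=8, physical=[A,B,C,D,E,F,G,H,I], logical=[I,A,B,C,D,E,F,G,H]
After op 4 (rotate(-2)): offset=6, physical=[A,B,C,D,E,F,G,H,I], logical=[G,H,I,A,B,C,D,E,F]
After op 5 (rotate(-2)): offset=4, physical=[A,B,C,D,E,F,G,H,I], logical=[E,F,G,H,I,A,B,C,D]
After op 6 (replace(0, 'd')): offset=4, physical=[A,B,C,D,d,F,G,H,I], logical=[d,F,G,H,I,A,B,C,D]

Answer: 4 d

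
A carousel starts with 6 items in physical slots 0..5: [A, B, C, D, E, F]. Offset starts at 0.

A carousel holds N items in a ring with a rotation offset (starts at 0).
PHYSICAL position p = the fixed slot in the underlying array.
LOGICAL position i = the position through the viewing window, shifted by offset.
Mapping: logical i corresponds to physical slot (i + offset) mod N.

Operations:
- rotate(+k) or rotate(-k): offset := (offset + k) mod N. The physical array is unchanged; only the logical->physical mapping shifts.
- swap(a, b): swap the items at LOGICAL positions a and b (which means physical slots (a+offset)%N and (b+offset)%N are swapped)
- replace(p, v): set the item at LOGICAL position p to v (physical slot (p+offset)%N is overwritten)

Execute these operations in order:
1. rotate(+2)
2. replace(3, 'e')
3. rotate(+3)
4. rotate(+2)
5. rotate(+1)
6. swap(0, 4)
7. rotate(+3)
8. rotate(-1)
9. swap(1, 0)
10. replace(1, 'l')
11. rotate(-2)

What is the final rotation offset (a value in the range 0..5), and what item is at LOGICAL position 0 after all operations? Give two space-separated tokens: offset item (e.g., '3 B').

After op 1 (rotate(+2)): offset=2, physical=[A,B,C,D,E,F], logical=[C,D,E,F,A,B]
After op 2 (replace(3, 'e')): offset=2, physical=[A,B,C,D,E,e], logical=[C,D,E,e,A,B]
After op 3 (rotate(+3)): offset=5, physical=[A,B,C,D,E,e], logical=[e,A,B,C,D,E]
After op 4 (rotate(+2)): offset=1, physical=[A,B,C,D,E,e], logical=[B,C,D,E,e,A]
After op 5 (rotate(+1)): offset=2, physical=[A,B,C,D,E,e], logical=[C,D,E,e,A,B]
After op 6 (swap(0, 4)): offset=2, physical=[C,B,A,D,E,e], logical=[A,D,E,e,C,B]
After op 7 (rotate(+3)): offset=5, physical=[C,B,A,D,E,e], logical=[e,C,B,A,D,E]
After op 8 (rotate(-1)): offset=4, physical=[C,B,A,D,E,e], logical=[E,e,C,B,A,D]
After op 9 (swap(1, 0)): offset=4, physical=[C,B,A,D,e,E], logical=[e,E,C,B,A,D]
After op 10 (replace(1, 'l')): offset=4, physical=[C,B,A,D,e,l], logical=[e,l,C,B,A,D]
After op 11 (rotate(-2)): offset=2, physical=[C,B,A,D,e,l], logical=[A,D,e,l,C,B]

Answer: 2 A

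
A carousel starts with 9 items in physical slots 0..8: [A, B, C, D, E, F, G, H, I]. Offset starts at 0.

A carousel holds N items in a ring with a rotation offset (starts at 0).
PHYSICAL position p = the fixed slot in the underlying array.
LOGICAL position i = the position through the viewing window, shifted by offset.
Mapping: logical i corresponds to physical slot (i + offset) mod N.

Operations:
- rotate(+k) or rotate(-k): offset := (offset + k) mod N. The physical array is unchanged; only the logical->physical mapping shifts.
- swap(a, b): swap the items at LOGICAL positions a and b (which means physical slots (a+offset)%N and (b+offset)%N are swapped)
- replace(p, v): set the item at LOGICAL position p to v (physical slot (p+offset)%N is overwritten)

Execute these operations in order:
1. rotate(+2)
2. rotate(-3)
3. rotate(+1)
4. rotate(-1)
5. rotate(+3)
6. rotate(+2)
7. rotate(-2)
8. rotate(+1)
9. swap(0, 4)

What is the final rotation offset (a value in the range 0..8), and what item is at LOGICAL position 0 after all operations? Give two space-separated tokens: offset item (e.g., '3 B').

After op 1 (rotate(+2)): offset=2, physical=[A,B,C,D,E,F,G,H,I], logical=[C,D,E,F,G,H,I,A,B]
After op 2 (rotate(-3)): offset=8, physical=[A,B,C,D,E,F,G,H,I], logical=[I,A,B,C,D,E,F,G,H]
After op 3 (rotate(+1)): offset=0, physical=[A,B,C,D,E,F,G,H,I], logical=[A,B,C,D,E,F,G,H,I]
After op 4 (rotate(-1)): offset=8, physical=[A,B,C,D,E,F,G,H,I], logical=[I,A,B,C,D,E,F,G,H]
After op 5 (rotate(+3)): offset=2, physical=[A,B,C,D,E,F,G,H,I], logical=[C,D,E,F,G,H,I,A,B]
After op 6 (rotate(+2)): offset=4, physical=[A,B,C,D,E,F,G,H,I], logical=[E,F,G,H,I,A,B,C,D]
After op 7 (rotate(-2)): offset=2, physical=[A,B,C,D,E,F,G,H,I], logical=[C,D,E,F,G,H,I,A,B]
After op 8 (rotate(+1)): offset=3, physical=[A,B,C,D,E,F,G,H,I], logical=[D,E,F,G,H,I,A,B,C]
After op 9 (swap(0, 4)): offset=3, physical=[A,B,C,H,E,F,G,D,I], logical=[H,E,F,G,D,I,A,B,C]

Answer: 3 H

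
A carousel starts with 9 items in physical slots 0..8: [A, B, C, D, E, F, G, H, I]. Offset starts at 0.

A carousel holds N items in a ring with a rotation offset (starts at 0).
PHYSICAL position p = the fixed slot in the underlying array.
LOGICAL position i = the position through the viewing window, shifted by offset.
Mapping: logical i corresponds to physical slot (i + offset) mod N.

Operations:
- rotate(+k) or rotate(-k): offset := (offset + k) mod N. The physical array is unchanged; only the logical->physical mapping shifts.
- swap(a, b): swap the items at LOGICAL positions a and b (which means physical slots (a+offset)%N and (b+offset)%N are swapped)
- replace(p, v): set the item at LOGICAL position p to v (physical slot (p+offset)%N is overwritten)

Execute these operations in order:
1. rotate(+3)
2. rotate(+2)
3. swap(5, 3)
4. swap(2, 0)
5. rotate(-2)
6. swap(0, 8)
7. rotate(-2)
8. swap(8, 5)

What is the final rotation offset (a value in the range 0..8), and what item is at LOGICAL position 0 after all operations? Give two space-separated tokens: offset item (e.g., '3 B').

After op 1 (rotate(+3)): offset=3, physical=[A,B,C,D,E,F,G,H,I], logical=[D,E,F,G,H,I,A,B,C]
After op 2 (rotate(+2)): offset=5, physical=[A,B,C,D,E,F,G,H,I], logical=[F,G,H,I,A,B,C,D,E]
After op 3 (swap(5, 3)): offset=5, physical=[A,I,C,D,E,F,G,H,B], logical=[F,G,H,B,A,I,C,D,E]
After op 4 (swap(2, 0)): offset=5, physical=[A,I,C,D,E,H,G,F,B], logical=[H,G,F,B,A,I,C,D,E]
After op 5 (rotate(-2)): offset=3, physical=[A,I,C,D,E,H,G,F,B], logical=[D,E,H,G,F,B,A,I,C]
After op 6 (swap(0, 8)): offset=3, physical=[A,I,D,C,E,H,G,F,B], logical=[C,E,H,G,F,B,A,I,D]
After op 7 (rotate(-2)): offset=1, physical=[A,I,D,C,E,H,G,F,B], logical=[I,D,C,E,H,G,F,B,A]
After op 8 (swap(8, 5)): offset=1, physical=[G,I,D,C,E,H,A,F,B], logical=[I,D,C,E,H,A,F,B,G]

Answer: 1 I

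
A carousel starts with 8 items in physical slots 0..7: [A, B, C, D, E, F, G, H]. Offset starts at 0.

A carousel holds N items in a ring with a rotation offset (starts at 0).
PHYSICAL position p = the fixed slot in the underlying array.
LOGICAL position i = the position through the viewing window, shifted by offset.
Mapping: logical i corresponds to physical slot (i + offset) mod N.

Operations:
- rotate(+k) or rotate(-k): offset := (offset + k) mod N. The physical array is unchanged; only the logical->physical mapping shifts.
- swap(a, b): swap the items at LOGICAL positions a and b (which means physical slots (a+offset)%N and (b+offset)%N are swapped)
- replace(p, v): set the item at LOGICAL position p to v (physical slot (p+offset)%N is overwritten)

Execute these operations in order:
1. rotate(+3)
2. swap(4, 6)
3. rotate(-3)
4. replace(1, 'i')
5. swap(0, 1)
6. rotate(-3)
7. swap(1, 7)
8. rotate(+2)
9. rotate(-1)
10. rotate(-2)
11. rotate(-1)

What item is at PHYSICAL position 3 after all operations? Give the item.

After op 1 (rotate(+3)): offset=3, physical=[A,B,C,D,E,F,G,H], logical=[D,E,F,G,H,A,B,C]
After op 2 (swap(4, 6)): offset=3, physical=[A,H,C,D,E,F,G,B], logical=[D,E,F,G,B,A,H,C]
After op 3 (rotate(-3)): offset=0, physical=[A,H,C,D,E,F,G,B], logical=[A,H,C,D,E,F,G,B]
After op 4 (replace(1, 'i')): offset=0, physical=[A,i,C,D,E,F,G,B], logical=[A,i,C,D,E,F,G,B]
After op 5 (swap(0, 1)): offset=0, physical=[i,A,C,D,E,F,G,B], logical=[i,A,C,D,E,F,G,B]
After op 6 (rotate(-3)): offset=5, physical=[i,A,C,D,E,F,G,B], logical=[F,G,B,i,A,C,D,E]
After op 7 (swap(1, 7)): offset=5, physical=[i,A,C,D,G,F,E,B], logical=[F,E,B,i,A,C,D,G]
After op 8 (rotate(+2)): offset=7, physical=[i,A,C,D,G,F,E,B], logical=[B,i,A,C,D,G,F,E]
After op 9 (rotate(-1)): offset=6, physical=[i,A,C,D,G,F,E,B], logical=[E,B,i,A,C,D,G,F]
After op 10 (rotate(-2)): offset=4, physical=[i,A,C,D,G,F,E,B], logical=[G,F,E,B,i,A,C,D]
After op 11 (rotate(-1)): offset=3, physical=[i,A,C,D,G,F,E,B], logical=[D,G,F,E,B,i,A,C]

Answer: D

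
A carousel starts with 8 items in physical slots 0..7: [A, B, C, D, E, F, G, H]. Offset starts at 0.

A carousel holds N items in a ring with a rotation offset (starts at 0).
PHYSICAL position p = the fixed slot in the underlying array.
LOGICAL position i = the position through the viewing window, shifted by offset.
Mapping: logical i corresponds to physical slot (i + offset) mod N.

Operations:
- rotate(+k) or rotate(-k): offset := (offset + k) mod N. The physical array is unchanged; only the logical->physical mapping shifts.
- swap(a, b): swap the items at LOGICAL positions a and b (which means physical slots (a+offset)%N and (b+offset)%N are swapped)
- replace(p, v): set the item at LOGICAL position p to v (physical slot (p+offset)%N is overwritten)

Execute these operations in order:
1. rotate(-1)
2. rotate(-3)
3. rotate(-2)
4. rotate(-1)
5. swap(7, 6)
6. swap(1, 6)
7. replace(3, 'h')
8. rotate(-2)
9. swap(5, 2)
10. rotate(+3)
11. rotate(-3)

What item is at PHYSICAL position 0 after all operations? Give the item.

Answer: H

Derivation:
After op 1 (rotate(-1)): offset=7, physical=[A,B,C,D,E,F,G,H], logical=[H,A,B,C,D,E,F,G]
After op 2 (rotate(-3)): offset=4, physical=[A,B,C,D,E,F,G,H], logical=[E,F,G,H,A,B,C,D]
After op 3 (rotate(-2)): offset=2, physical=[A,B,C,D,E,F,G,H], logical=[C,D,E,F,G,H,A,B]
After op 4 (rotate(-1)): offset=1, physical=[A,B,C,D,E,F,G,H], logical=[B,C,D,E,F,G,H,A]
After op 5 (swap(7, 6)): offset=1, physical=[H,B,C,D,E,F,G,A], logical=[B,C,D,E,F,G,A,H]
After op 6 (swap(1, 6)): offset=1, physical=[H,B,A,D,E,F,G,C], logical=[B,A,D,E,F,G,C,H]
After op 7 (replace(3, 'h')): offset=1, physical=[H,B,A,D,h,F,G,C], logical=[B,A,D,h,F,G,C,H]
After op 8 (rotate(-2)): offset=7, physical=[H,B,A,D,h,F,G,C], logical=[C,H,B,A,D,h,F,G]
After op 9 (swap(5, 2)): offset=7, physical=[H,h,A,D,B,F,G,C], logical=[C,H,h,A,D,B,F,G]
After op 10 (rotate(+3)): offset=2, physical=[H,h,A,D,B,F,G,C], logical=[A,D,B,F,G,C,H,h]
After op 11 (rotate(-3)): offset=7, physical=[H,h,A,D,B,F,G,C], logical=[C,H,h,A,D,B,F,G]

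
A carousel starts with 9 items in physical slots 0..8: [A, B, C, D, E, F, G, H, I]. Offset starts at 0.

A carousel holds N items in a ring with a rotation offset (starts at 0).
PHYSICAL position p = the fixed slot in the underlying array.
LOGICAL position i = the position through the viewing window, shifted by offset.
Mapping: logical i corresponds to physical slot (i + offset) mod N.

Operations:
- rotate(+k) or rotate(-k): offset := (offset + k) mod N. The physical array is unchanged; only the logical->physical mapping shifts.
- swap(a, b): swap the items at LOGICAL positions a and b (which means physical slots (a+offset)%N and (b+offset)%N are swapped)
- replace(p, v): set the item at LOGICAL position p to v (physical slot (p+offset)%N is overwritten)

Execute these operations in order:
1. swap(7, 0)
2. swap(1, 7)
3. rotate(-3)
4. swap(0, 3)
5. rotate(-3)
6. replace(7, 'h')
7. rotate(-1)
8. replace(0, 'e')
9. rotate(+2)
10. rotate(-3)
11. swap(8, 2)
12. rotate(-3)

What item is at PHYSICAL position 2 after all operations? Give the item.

Answer: e

Derivation:
After op 1 (swap(7, 0)): offset=0, physical=[H,B,C,D,E,F,G,A,I], logical=[H,B,C,D,E,F,G,A,I]
After op 2 (swap(1, 7)): offset=0, physical=[H,A,C,D,E,F,G,B,I], logical=[H,A,C,D,E,F,G,B,I]
After op 3 (rotate(-3)): offset=6, physical=[H,A,C,D,E,F,G,B,I], logical=[G,B,I,H,A,C,D,E,F]
After op 4 (swap(0, 3)): offset=6, physical=[G,A,C,D,E,F,H,B,I], logical=[H,B,I,G,A,C,D,E,F]
After op 5 (rotate(-3)): offset=3, physical=[G,A,C,D,E,F,H,B,I], logical=[D,E,F,H,B,I,G,A,C]
After op 6 (replace(7, 'h')): offset=3, physical=[G,h,C,D,E,F,H,B,I], logical=[D,E,F,H,B,I,G,h,C]
After op 7 (rotate(-1)): offset=2, physical=[G,h,C,D,E,F,H,B,I], logical=[C,D,E,F,H,B,I,G,h]
After op 8 (replace(0, 'e')): offset=2, physical=[G,h,e,D,E,F,H,B,I], logical=[e,D,E,F,H,B,I,G,h]
After op 9 (rotate(+2)): offset=4, physical=[G,h,e,D,E,F,H,B,I], logical=[E,F,H,B,I,G,h,e,D]
After op 10 (rotate(-3)): offset=1, physical=[G,h,e,D,E,F,H,B,I], logical=[h,e,D,E,F,H,B,I,G]
After op 11 (swap(8, 2)): offset=1, physical=[D,h,e,G,E,F,H,B,I], logical=[h,e,G,E,F,H,B,I,D]
After op 12 (rotate(-3)): offset=7, physical=[D,h,e,G,E,F,H,B,I], logical=[B,I,D,h,e,G,E,F,H]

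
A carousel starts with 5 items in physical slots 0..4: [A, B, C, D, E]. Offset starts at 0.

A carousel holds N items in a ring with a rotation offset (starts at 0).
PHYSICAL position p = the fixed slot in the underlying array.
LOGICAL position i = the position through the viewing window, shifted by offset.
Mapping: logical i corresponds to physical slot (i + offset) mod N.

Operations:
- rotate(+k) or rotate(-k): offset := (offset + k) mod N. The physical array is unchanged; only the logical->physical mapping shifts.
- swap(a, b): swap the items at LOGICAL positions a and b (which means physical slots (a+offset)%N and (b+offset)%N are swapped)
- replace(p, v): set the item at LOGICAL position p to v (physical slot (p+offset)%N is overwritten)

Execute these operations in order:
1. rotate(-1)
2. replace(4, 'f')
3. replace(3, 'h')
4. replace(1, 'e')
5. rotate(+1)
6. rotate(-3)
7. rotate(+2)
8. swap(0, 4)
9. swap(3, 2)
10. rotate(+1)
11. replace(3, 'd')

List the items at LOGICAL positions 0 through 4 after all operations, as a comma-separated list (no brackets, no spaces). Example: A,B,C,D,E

After op 1 (rotate(-1)): offset=4, physical=[A,B,C,D,E], logical=[E,A,B,C,D]
After op 2 (replace(4, 'f')): offset=4, physical=[A,B,C,f,E], logical=[E,A,B,C,f]
After op 3 (replace(3, 'h')): offset=4, physical=[A,B,h,f,E], logical=[E,A,B,h,f]
After op 4 (replace(1, 'e')): offset=4, physical=[e,B,h,f,E], logical=[E,e,B,h,f]
After op 5 (rotate(+1)): offset=0, physical=[e,B,h,f,E], logical=[e,B,h,f,E]
After op 6 (rotate(-3)): offset=2, physical=[e,B,h,f,E], logical=[h,f,E,e,B]
After op 7 (rotate(+2)): offset=4, physical=[e,B,h,f,E], logical=[E,e,B,h,f]
After op 8 (swap(0, 4)): offset=4, physical=[e,B,h,E,f], logical=[f,e,B,h,E]
After op 9 (swap(3, 2)): offset=4, physical=[e,h,B,E,f], logical=[f,e,h,B,E]
After op 10 (rotate(+1)): offset=0, physical=[e,h,B,E,f], logical=[e,h,B,E,f]
After op 11 (replace(3, 'd')): offset=0, physical=[e,h,B,d,f], logical=[e,h,B,d,f]

Answer: e,h,B,d,f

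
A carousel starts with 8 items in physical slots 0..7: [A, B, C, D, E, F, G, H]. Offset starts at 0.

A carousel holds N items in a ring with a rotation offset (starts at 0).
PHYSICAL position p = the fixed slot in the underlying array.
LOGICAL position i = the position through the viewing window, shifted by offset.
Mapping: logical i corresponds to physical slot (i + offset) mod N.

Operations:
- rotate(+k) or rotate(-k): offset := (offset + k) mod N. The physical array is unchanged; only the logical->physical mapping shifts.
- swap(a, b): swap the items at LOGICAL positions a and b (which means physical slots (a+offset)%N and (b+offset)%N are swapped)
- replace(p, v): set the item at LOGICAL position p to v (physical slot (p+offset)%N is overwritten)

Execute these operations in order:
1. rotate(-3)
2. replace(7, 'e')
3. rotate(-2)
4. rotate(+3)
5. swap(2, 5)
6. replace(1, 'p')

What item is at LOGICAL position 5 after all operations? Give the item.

Answer: A

Derivation:
After op 1 (rotate(-3)): offset=5, physical=[A,B,C,D,E,F,G,H], logical=[F,G,H,A,B,C,D,E]
After op 2 (replace(7, 'e')): offset=5, physical=[A,B,C,D,e,F,G,H], logical=[F,G,H,A,B,C,D,e]
After op 3 (rotate(-2)): offset=3, physical=[A,B,C,D,e,F,G,H], logical=[D,e,F,G,H,A,B,C]
After op 4 (rotate(+3)): offset=6, physical=[A,B,C,D,e,F,G,H], logical=[G,H,A,B,C,D,e,F]
After op 5 (swap(2, 5)): offset=6, physical=[D,B,C,A,e,F,G,H], logical=[G,H,D,B,C,A,e,F]
After op 6 (replace(1, 'p')): offset=6, physical=[D,B,C,A,e,F,G,p], logical=[G,p,D,B,C,A,e,F]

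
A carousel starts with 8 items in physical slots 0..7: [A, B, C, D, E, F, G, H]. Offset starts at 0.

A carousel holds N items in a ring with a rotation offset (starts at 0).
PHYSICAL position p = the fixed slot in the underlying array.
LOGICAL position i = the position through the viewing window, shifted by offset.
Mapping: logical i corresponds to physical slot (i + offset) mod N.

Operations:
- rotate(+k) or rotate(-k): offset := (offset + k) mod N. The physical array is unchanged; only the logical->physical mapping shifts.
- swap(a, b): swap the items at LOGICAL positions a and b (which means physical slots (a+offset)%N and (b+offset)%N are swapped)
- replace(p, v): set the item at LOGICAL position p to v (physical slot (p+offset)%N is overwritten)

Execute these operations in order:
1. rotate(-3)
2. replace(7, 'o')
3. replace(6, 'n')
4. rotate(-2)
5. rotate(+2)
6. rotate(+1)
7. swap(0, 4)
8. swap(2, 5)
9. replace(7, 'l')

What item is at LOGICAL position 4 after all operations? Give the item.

Answer: G

Derivation:
After op 1 (rotate(-3)): offset=5, physical=[A,B,C,D,E,F,G,H], logical=[F,G,H,A,B,C,D,E]
After op 2 (replace(7, 'o')): offset=5, physical=[A,B,C,D,o,F,G,H], logical=[F,G,H,A,B,C,D,o]
After op 3 (replace(6, 'n')): offset=5, physical=[A,B,C,n,o,F,G,H], logical=[F,G,H,A,B,C,n,o]
After op 4 (rotate(-2)): offset=3, physical=[A,B,C,n,o,F,G,H], logical=[n,o,F,G,H,A,B,C]
After op 5 (rotate(+2)): offset=5, physical=[A,B,C,n,o,F,G,H], logical=[F,G,H,A,B,C,n,o]
After op 6 (rotate(+1)): offset=6, physical=[A,B,C,n,o,F,G,H], logical=[G,H,A,B,C,n,o,F]
After op 7 (swap(0, 4)): offset=6, physical=[A,B,G,n,o,F,C,H], logical=[C,H,A,B,G,n,o,F]
After op 8 (swap(2, 5)): offset=6, physical=[n,B,G,A,o,F,C,H], logical=[C,H,n,B,G,A,o,F]
After op 9 (replace(7, 'l')): offset=6, physical=[n,B,G,A,o,l,C,H], logical=[C,H,n,B,G,A,o,l]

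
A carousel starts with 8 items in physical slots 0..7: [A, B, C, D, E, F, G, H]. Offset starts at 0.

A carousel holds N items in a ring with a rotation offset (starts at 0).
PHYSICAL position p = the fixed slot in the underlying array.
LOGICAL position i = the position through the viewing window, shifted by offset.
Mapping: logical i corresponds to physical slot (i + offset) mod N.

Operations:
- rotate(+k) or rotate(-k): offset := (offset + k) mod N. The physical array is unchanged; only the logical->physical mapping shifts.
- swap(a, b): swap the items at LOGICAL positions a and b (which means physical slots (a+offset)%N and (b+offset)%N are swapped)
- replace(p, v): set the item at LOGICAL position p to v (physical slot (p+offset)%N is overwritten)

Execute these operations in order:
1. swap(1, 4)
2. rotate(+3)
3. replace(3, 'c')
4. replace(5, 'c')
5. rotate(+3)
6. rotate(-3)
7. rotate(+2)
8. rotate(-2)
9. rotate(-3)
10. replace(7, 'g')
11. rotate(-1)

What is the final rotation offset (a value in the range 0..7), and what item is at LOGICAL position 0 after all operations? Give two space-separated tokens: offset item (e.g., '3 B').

After op 1 (swap(1, 4)): offset=0, physical=[A,E,C,D,B,F,G,H], logical=[A,E,C,D,B,F,G,H]
After op 2 (rotate(+3)): offset=3, physical=[A,E,C,D,B,F,G,H], logical=[D,B,F,G,H,A,E,C]
After op 3 (replace(3, 'c')): offset=3, physical=[A,E,C,D,B,F,c,H], logical=[D,B,F,c,H,A,E,C]
After op 4 (replace(5, 'c')): offset=3, physical=[c,E,C,D,B,F,c,H], logical=[D,B,F,c,H,c,E,C]
After op 5 (rotate(+3)): offset=6, physical=[c,E,C,D,B,F,c,H], logical=[c,H,c,E,C,D,B,F]
After op 6 (rotate(-3)): offset=3, physical=[c,E,C,D,B,F,c,H], logical=[D,B,F,c,H,c,E,C]
After op 7 (rotate(+2)): offset=5, physical=[c,E,C,D,B,F,c,H], logical=[F,c,H,c,E,C,D,B]
After op 8 (rotate(-2)): offset=3, physical=[c,E,C,D,B,F,c,H], logical=[D,B,F,c,H,c,E,C]
After op 9 (rotate(-3)): offset=0, physical=[c,E,C,D,B,F,c,H], logical=[c,E,C,D,B,F,c,H]
After op 10 (replace(7, 'g')): offset=0, physical=[c,E,C,D,B,F,c,g], logical=[c,E,C,D,B,F,c,g]
After op 11 (rotate(-1)): offset=7, physical=[c,E,C,D,B,F,c,g], logical=[g,c,E,C,D,B,F,c]

Answer: 7 g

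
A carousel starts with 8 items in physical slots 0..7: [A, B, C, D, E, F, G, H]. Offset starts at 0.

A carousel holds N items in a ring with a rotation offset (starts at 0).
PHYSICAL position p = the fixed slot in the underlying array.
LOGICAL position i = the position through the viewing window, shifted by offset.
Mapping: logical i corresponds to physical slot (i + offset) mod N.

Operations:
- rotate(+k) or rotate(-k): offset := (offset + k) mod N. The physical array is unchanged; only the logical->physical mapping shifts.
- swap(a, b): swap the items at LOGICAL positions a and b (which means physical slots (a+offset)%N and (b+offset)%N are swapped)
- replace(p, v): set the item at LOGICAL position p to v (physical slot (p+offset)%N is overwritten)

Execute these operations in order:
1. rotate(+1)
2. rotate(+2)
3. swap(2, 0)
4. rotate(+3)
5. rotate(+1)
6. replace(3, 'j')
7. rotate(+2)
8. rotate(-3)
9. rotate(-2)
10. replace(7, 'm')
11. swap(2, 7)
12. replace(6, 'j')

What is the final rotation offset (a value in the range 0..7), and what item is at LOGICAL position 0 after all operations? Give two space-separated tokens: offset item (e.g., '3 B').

Answer: 4 E

Derivation:
After op 1 (rotate(+1)): offset=1, physical=[A,B,C,D,E,F,G,H], logical=[B,C,D,E,F,G,H,A]
After op 2 (rotate(+2)): offset=3, physical=[A,B,C,D,E,F,G,H], logical=[D,E,F,G,H,A,B,C]
After op 3 (swap(2, 0)): offset=3, physical=[A,B,C,F,E,D,G,H], logical=[F,E,D,G,H,A,B,C]
After op 4 (rotate(+3)): offset=6, physical=[A,B,C,F,E,D,G,H], logical=[G,H,A,B,C,F,E,D]
After op 5 (rotate(+1)): offset=7, physical=[A,B,C,F,E,D,G,H], logical=[H,A,B,C,F,E,D,G]
After op 6 (replace(3, 'j')): offset=7, physical=[A,B,j,F,E,D,G,H], logical=[H,A,B,j,F,E,D,G]
After op 7 (rotate(+2)): offset=1, physical=[A,B,j,F,E,D,G,H], logical=[B,j,F,E,D,G,H,A]
After op 8 (rotate(-3)): offset=6, physical=[A,B,j,F,E,D,G,H], logical=[G,H,A,B,j,F,E,D]
After op 9 (rotate(-2)): offset=4, physical=[A,B,j,F,E,D,G,H], logical=[E,D,G,H,A,B,j,F]
After op 10 (replace(7, 'm')): offset=4, physical=[A,B,j,m,E,D,G,H], logical=[E,D,G,H,A,B,j,m]
After op 11 (swap(2, 7)): offset=4, physical=[A,B,j,G,E,D,m,H], logical=[E,D,m,H,A,B,j,G]
After op 12 (replace(6, 'j')): offset=4, physical=[A,B,j,G,E,D,m,H], logical=[E,D,m,H,A,B,j,G]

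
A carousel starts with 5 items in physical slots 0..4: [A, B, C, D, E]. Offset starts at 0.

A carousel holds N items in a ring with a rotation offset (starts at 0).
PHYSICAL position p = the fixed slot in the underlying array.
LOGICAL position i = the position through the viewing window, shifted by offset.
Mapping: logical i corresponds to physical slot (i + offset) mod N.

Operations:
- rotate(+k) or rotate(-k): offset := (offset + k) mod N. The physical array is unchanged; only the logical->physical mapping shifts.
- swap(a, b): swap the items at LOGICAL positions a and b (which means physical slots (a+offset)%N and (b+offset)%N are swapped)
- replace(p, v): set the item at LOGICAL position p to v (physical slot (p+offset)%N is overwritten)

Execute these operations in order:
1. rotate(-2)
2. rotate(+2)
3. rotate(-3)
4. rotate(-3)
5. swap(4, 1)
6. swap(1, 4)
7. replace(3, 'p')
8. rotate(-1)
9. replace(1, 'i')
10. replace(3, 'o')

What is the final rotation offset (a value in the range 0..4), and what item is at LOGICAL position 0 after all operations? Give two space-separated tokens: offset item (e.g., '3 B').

Answer: 3 D

Derivation:
After op 1 (rotate(-2)): offset=3, physical=[A,B,C,D,E], logical=[D,E,A,B,C]
After op 2 (rotate(+2)): offset=0, physical=[A,B,C,D,E], logical=[A,B,C,D,E]
After op 3 (rotate(-3)): offset=2, physical=[A,B,C,D,E], logical=[C,D,E,A,B]
After op 4 (rotate(-3)): offset=4, physical=[A,B,C,D,E], logical=[E,A,B,C,D]
After op 5 (swap(4, 1)): offset=4, physical=[D,B,C,A,E], logical=[E,D,B,C,A]
After op 6 (swap(1, 4)): offset=4, physical=[A,B,C,D,E], logical=[E,A,B,C,D]
After op 7 (replace(3, 'p')): offset=4, physical=[A,B,p,D,E], logical=[E,A,B,p,D]
After op 8 (rotate(-1)): offset=3, physical=[A,B,p,D,E], logical=[D,E,A,B,p]
After op 9 (replace(1, 'i')): offset=3, physical=[A,B,p,D,i], logical=[D,i,A,B,p]
After op 10 (replace(3, 'o')): offset=3, physical=[A,o,p,D,i], logical=[D,i,A,o,p]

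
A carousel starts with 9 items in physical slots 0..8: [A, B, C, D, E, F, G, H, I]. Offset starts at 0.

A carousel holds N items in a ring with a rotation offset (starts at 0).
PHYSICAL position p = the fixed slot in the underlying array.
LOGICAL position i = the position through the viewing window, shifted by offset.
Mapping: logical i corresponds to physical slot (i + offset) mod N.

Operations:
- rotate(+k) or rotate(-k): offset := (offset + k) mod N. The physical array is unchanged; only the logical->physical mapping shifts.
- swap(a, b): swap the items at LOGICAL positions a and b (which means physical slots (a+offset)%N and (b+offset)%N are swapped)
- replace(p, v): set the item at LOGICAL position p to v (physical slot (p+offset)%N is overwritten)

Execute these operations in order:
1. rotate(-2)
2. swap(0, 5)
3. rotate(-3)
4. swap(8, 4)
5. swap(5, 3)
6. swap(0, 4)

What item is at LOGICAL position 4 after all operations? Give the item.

Answer: E

Derivation:
After op 1 (rotate(-2)): offset=7, physical=[A,B,C,D,E,F,G,H,I], logical=[H,I,A,B,C,D,E,F,G]
After op 2 (swap(0, 5)): offset=7, physical=[A,B,C,H,E,F,G,D,I], logical=[D,I,A,B,C,H,E,F,G]
After op 3 (rotate(-3)): offset=4, physical=[A,B,C,H,E,F,G,D,I], logical=[E,F,G,D,I,A,B,C,H]
After op 4 (swap(8, 4)): offset=4, physical=[A,B,C,I,E,F,G,D,H], logical=[E,F,G,D,H,A,B,C,I]
After op 5 (swap(5, 3)): offset=4, physical=[D,B,C,I,E,F,G,A,H], logical=[E,F,G,A,H,D,B,C,I]
After op 6 (swap(0, 4)): offset=4, physical=[D,B,C,I,H,F,G,A,E], logical=[H,F,G,A,E,D,B,C,I]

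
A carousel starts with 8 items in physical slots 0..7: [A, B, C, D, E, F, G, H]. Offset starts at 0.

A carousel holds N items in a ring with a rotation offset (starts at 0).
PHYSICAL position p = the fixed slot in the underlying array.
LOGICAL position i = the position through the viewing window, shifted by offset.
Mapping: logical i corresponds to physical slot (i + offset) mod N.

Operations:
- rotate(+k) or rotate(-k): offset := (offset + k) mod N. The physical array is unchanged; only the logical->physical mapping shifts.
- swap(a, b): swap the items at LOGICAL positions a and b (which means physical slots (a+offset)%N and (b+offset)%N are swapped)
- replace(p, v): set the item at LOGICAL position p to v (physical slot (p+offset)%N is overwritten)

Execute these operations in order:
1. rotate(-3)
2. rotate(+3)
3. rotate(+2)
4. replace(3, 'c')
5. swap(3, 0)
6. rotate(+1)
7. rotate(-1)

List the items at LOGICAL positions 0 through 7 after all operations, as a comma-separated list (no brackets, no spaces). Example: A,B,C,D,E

Answer: c,D,E,C,G,H,A,B

Derivation:
After op 1 (rotate(-3)): offset=5, physical=[A,B,C,D,E,F,G,H], logical=[F,G,H,A,B,C,D,E]
After op 2 (rotate(+3)): offset=0, physical=[A,B,C,D,E,F,G,H], logical=[A,B,C,D,E,F,G,H]
After op 3 (rotate(+2)): offset=2, physical=[A,B,C,D,E,F,G,H], logical=[C,D,E,F,G,H,A,B]
After op 4 (replace(3, 'c')): offset=2, physical=[A,B,C,D,E,c,G,H], logical=[C,D,E,c,G,H,A,B]
After op 5 (swap(3, 0)): offset=2, physical=[A,B,c,D,E,C,G,H], logical=[c,D,E,C,G,H,A,B]
After op 6 (rotate(+1)): offset=3, physical=[A,B,c,D,E,C,G,H], logical=[D,E,C,G,H,A,B,c]
After op 7 (rotate(-1)): offset=2, physical=[A,B,c,D,E,C,G,H], logical=[c,D,E,C,G,H,A,B]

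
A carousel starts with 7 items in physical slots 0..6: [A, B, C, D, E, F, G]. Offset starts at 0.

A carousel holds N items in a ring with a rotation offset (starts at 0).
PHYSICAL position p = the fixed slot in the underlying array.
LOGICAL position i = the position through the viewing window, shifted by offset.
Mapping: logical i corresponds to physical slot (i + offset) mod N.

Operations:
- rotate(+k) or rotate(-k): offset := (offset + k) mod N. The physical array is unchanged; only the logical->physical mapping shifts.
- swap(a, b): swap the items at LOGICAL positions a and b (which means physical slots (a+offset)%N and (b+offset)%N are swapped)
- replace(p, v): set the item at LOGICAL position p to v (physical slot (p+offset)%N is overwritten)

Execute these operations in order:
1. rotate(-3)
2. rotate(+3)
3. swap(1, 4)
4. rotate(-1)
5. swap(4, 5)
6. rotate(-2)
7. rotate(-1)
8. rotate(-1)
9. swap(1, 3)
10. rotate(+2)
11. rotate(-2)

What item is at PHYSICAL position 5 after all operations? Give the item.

Answer: B

Derivation:
After op 1 (rotate(-3)): offset=4, physical=[A,B,C,D,E,F,G], logical=[E,F,G,A,B,C,D]
After op 2 (rotate(+3)): offset=0, physical=[A,B,C,D,E,F,G], logical=[A,B,C,D,E,F,G]
After op 3 (swap(1, 4)): offset=0, physical=[A,E,C,D,B,F,G], logical=[A,E,C,D,B,F,G]
After op 4 (rotate(-1)): offset=6, physical=[A,E,C,D,B,F,G], logical=[G,A,E,C,D,B,F]
After op 5 (swap(4, 5)): offset=6, physical=[A,E,C,B,D,F,G], logical=[G,A,E,C,B,D,F]
After op 6 (rotate(-2)): offset=4, physical=[A,E,C,B,D,F,G], logical=[D,F,G,A,E,C,B]
After op 7 (rotate(-1)): offset=3, physical=[A,E,C,B,D,F,G], logical=[B,D,F,G,A,E,C]
After op 8 (rotate(-1)): offset=2, physical=[A,E,C,B,D,F,G], logical=[C,B,D,F,G,A,E]
After op 9 (swap(1, 3)): offset=2, physical=[A,E,C,F,D,B,G], logical=[C,F,D,B,G,A,E]
After op 10 (rotate(+2)): offset=4, physical=[A,E,C,F,D,B,G], logical=[D,B,G,A,E,C,F]
After op 11 (rotate(-2)): offset=2, physical=[A,E,C,F,D,B,G], logical=[C,F,D,B,G,A,E]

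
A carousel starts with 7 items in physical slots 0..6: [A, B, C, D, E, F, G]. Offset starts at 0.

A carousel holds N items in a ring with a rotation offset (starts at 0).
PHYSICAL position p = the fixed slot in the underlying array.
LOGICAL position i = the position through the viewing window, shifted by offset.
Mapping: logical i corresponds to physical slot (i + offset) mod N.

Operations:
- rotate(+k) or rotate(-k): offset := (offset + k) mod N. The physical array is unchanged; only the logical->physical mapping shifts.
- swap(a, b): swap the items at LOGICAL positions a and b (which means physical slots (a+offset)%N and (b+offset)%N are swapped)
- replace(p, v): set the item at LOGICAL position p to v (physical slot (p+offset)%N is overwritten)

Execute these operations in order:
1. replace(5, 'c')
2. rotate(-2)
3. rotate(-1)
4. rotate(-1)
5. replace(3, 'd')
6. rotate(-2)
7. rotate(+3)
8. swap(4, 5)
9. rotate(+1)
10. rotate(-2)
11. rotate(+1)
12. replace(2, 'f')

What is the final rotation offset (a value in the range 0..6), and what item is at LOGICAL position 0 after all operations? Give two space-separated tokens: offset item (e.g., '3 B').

After op 1 (replace(5, 'c')): offset=0, physical=[A,B,C,D,E,c,G], logical=[A,B,C,D,E,c,G]
After op 2 (rotate(-2)): offset=5, physical=[A,B,C,D,E,c,G], logical=[c,G,A,B,C,D,E]
After op 3 (rotate(-1)): offset=4, physical=[A,B,C,D,E,c,G], logical=[E,c,G,A,B,C,D]
After op 4 (rotate(-1)): offset=3, physical=[A,B,C,D,E,c,G], logical=[D,E,c,G,A,B,C]
After op 5 (replace(3, 'd')): offset=3, physical=[A,B,C,D,E,c,d], logical=[D,E,c,d,A,B,C]
After op 6 (rotate(-2)): offset=1, physical=[A,B,C,D,E,c,d], logical=[B,C,D,E,c,d,A]
After op 7 (rotate(+3)): offset=4, physical=[A,B,C,D,E,c,d], logical=[E,c,d,A,B,C,D]
After op 8 (swap(4, 5)): offset=4, physical=[A,C,B,D,E,c,d], logical=[E,c,d,A,C,B,D]
After op 9 (rotate(+1)): offset=5, physical=[A,C,B,D,E,c,d], logical=[c,d,A,C,B,D,E]
After op 10 (rotate(-2)): offset=3, physical=[A,C,B,D,E,c,d], logical=[D,E,c,d,A,C,B]
After op 11 (rotate(+1)): offset=4, physical=[A,C,B,D,E,c,d], logical=[E,c,d,A,C,B,D]
After op 12 (replace(2, 'f')): offset=4, physical=[A,C,B,D,E,c,f], logical=[E,c,f,A,C,B,D]

Answer: 4 E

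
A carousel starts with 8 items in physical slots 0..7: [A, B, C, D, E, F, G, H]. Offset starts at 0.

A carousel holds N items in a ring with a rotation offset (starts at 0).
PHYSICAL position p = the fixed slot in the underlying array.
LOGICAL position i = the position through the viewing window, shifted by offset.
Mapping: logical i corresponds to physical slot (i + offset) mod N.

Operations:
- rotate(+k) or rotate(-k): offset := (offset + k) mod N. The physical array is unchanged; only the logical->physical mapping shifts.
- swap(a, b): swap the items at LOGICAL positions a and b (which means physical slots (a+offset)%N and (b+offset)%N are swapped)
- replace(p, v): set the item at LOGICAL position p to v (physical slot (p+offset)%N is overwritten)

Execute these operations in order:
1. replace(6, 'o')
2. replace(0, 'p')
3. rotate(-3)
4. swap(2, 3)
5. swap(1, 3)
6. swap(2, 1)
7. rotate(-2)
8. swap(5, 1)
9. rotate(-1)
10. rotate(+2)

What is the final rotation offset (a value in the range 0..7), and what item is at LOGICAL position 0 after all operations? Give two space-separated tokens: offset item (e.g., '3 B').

Answer: 4 o

Derivation:
After op 1 (replace(6, 'o')): offset=0, physical=[A,B,C,D,E,F,o,H], logical=[A,B,C,D,E,F,o,H]
After op 2 (replace(0, 'p')): offset=0, physical=[p,B,C,D,E,F,o,H], logical=[p,B,C,D,E,F,o,H]
After op 3 (rotate(-3)): offset=5, physical=[p,B,C,D,E,F,o,H], logical=[F,o,H,p,B,C,D,E]
After op 4 (swap(2, 3)): offset=5, physical=[H,B,C,D,E,F,o,p], logical=[F,o,p,H,B,C,D,E]
After op 5 (swap(1, 3)): offset=5, physical=[o,B,C,D,E,F,H,p], logical=[F,H,p,o,B,C,D,E]
After op 6 (swap(2, 1)): offset=5, physical=[o,B,C,D,E,F,p,H], logical=[F,p,H,o,B,C,D,E]
After op 7 (rotate(-2)): offset=3, physical=[o,B,C,D,E,F,p,H], logical=[D,E,F,p,H,o,B,C]
After op 8 (swap(5, 1)): offset=3, physical=[E,B,C,D,o,F,p,H], logical=[D,o,F,p,H,E,B,C]
After op 9 (rotate(-1)): offset=2, physical=[E,B,C,D,o,F,p,H], logical=[C,D,o,F,p,H,E,B]
After op 10 (rotate(+2)): offset=4, physical=[E,B,C,D,o,F,p,H], logical=[o,F,p,H,E,B,C,D]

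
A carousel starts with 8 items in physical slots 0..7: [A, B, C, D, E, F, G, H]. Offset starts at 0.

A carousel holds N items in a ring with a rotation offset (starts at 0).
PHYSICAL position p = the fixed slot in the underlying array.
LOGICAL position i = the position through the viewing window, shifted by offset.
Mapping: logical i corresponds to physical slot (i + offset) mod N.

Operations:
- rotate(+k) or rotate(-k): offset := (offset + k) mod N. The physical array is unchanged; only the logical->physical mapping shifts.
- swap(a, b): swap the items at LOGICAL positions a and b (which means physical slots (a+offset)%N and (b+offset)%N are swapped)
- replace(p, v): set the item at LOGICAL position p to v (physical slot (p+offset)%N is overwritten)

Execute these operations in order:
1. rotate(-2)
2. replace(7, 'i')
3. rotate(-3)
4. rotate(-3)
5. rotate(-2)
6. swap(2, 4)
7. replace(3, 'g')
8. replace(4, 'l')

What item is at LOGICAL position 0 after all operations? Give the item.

After op 1 (rotate(-2)): offset=6, physical=[A,B,C,D,E,F,G,H], logical=[G,H,A,B,C,D,E,F]
After op 2 (replace(7, 'i')): offset=6, physical=[A,B,C,D,E,i,G,H], logical=[G,H,A,B,C,D,E,i]
After op 3 (rotate(-3)): offset=3, physical=[A,B,C,D,E,i,G,H], logical=[D,E,i,G,H,A,B,C]
After op 4 (rotate(-3)): offset=0, physical=[A,B,C,D,E,i,G,H], logical=[A,B,C,D,E,i,G,H]
After op 5 (rotate(-2)): offset=6, physical=[A,B,C,D,E,i,G,H], logical=[G,H,A,B,C,D,E,i]
After op 6 (swap(2, 4)): offset=6, physical=[C,B,A,D,E,i,G,H], logical=[G,H,C,B,A,D,E,i]
After op 7 (replace(3, 'g')): offset=6, physical=[C,g,A,D,E,i,G,H], logical=[G,H,C,g,A,D,E,i]
After op 8 (replace(4, 'l')): offset=6, physical=[C,g,l,D,E,i,G,H], logical=[G,H,C,g,l,D,E,i]

Answer: G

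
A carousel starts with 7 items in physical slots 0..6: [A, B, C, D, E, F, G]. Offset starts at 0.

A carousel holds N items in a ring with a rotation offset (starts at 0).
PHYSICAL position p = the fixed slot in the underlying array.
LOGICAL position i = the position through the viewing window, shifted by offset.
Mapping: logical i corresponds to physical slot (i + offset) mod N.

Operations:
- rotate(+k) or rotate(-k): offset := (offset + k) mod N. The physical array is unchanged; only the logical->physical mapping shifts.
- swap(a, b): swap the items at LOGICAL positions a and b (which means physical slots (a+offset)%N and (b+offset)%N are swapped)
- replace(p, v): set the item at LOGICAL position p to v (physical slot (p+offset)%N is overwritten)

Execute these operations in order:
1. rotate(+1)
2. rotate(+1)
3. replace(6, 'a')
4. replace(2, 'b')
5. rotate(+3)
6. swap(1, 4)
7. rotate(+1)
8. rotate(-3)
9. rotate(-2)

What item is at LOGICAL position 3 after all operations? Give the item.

Answer: b

Derivation:
After op 1 (rotate(+1)): offset=1, physical=[A,B,C,D,E,F,G], logical=[B,C,D,E,F,G,A]
After op 2 (rotate(+1)): offset=2, physical=[A,B,C,D,E,F,G], logical=[C,D,E,F,G,A,B]
After op 3 (replace(6, 'a')): offset=2, physical=[A,a,C,D,E,F,G], logical=[C,D,E,F,G,A,a]
After op 4 (replace(2, 'b')): offset=2, physical=[A,a,C,D,b,F,G], logical=[C,D,b,F,G,A,a]
After op 5 (rotate(+3)): offset=5, physical=[A,a,C,D,b,F,G], logical=[F,G,A,a,C,D,b]
After op 6 (swap(1, 4)): offset=5, physical=[A,a,G,D,b,F,C], logical=[F,C,A,a,G,D,b]
After op 7 (rotate(+1)): offset=6, physical=[A,a,G,D,b,F,C], logical=[C,A,a,G,D,b,F]
After op 8 (rotate(-3)): offset=3, physical=[A,a,G,D,b,F,C], logical=[D,b,F,C,A,a,G]
After op 9 (rotate(-2)): offset=1, physical=[A,a,G,D,b,F,C], logical=[a,G,D,b,F,C,A]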